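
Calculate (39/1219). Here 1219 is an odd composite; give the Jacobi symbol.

-1

Reciprocity: 39 ≡ 3 and 1219 ≡ 3 (mod 4), so (39/1219) = −(1219/39).
Reduce top mod 39: now compute (10/39).
Pull out 2: since 39 ≡ 7 (mod 8), (2/39) = +1.
Reciprocity: 5 ≡ 1 and 39 ≡ 3 (mod 4), so (5/39) = +(39/5).
Reduce top mod 5: now compute (4/5).
Pull out 2^2: since 5 ≡ 5 (mod 8), (2/5) = -1, so (2/5)^2 = +1.
Reached (1/5) = 1. Collecting the sign flips along the way, the symbol is -1.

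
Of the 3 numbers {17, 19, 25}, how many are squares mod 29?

(17/29) = -1 → non-residue.
(19/29) = -1 → non-residue.
(25/29) = +1 → QR.
Total quadratic residues among the 3: 1.

1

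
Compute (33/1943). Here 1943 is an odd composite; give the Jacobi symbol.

1

Reciprocity: 33 ≡ 1 and 1943 ≡ 3 (mod 4), so (33/1943) = +(1943/33).
Reduce top mod 33: now compute (29/33).
Reciprocity: 29 ≡ 1 and 33 ≡ 1 (mod 4), so (29/33) = +(33/29).
Reduce top mod 29: now compute (4/29).
Pull out 2^2: since 29 ≡ 5 (mod 8), (2/29) = -1, so (2/29)^2 = +1.
Reached (1/29) = 1. Collecting the sign flips along the way, the symbol is +1.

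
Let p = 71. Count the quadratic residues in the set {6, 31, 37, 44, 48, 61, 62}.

3

(6/71) = +1 → QR.
(31/71) = -1 → non-residue.
(37/71) = +1 → QR.
(44/71) = -1 → non-residue.
(48/71) = +1 → QR.
(61/71) = -1 → non-residue.
(62/71) = -1 → non-residue.
Total quadratic residues among the 7: 3.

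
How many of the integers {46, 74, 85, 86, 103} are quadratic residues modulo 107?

(46/107) = -1 → non-residue.
(74/107) = -1 → non-residue.
(85/107) = +1 → QR.
(86/107) = +1 → QR.
(103/107) = -1 → non-residue.
Total quadratic residues among the 5: 2.

2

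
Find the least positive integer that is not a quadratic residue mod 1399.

(2/1399) = +1, so 2 is a residue.
(3/1399) = −1, so 3 is the smallest positive non-residue mod 1399.

3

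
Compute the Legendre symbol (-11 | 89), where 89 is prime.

First reduce: -11 ≡ 78 (mod 89).
Pull out 2: since 89 ≡ 1 (mod 8), (2/89) = +1.
Reciprocity: 39 ≡ 3 and 89 ≡ 1 (mod 4), so (39/89) = +(89/39).
Reduce top mod 39: now compute (11/39).
Reciprocity: 11 ≡ 3 and 39 ≡ 3 (mod 4), so (11/39) = −(39/11).
Reduce top mod 11: now compute (6/11).
Pull out 2: since 11 ≡ 3 (mod 8), (2/11) = -1.
Reciprocity: 3 ≡ 3 and 11 ≡ 3 (mod 4), so (3/11) = −(11/3).
Reduce top mod 3: now compute (2/3).
Pull out 2: since 3 ≡ 3 (mod 8), (2/3) = -1.
Reached (1/3) = 1. Collecting the sign flips along the way, the symbol is +1.

1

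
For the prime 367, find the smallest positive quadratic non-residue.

(2/367) = +1, so 2 is a residue.
(3/367) = −1, so 3 is the smallest positive non-residue mod 367.

3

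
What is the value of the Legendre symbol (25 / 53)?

1

Euler's criterion: (25/53) ≡ 25^26 (mod 53).
25^2 ≡ 42 (mod 53)
25^4 ≡ 15 (mod 53)
25^8 ≡ 13 (mod 53)
25^16 ≡ 10 (mod 53)
25^26 = 25^(16+8+2) ≡ 1 (mod 53).
Result is 1, so (25/53) = 1.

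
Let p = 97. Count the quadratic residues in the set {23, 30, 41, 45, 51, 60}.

(23/97) = -1 → non-residue.
(30/97) = -1 → non-residue.
(41/97) = -1 → non-residue.
(45/97) = -1 → non-residue.
(51/97) = -1 → non-residue.
(60/97) = -1 → non-residue.
Total quadratic residues among the 6: 0.

0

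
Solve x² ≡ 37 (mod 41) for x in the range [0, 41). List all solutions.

18, 23

41 ≡ 1 (mod 4), so we find a root by search.
Trying successive values, 18² = 324 ≡ 37 (mod 41). The other root is 41 − 18 = 23.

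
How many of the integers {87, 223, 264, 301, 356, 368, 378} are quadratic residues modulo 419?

4

(87/419) = +1 → QR.
(223/419) = -1 → non-residue.
(264/419) = +1 → QR.
(301/419) = +1 → QR.
(356/419) = -1 → non-residue.
(368/419) = +1 → QR.
(378/419) = -1 → non-residue.
Total quadratic residues among the 7: 4.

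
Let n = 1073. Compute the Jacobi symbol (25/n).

1

Reciprocity: 25 ≡ 1 and 1073 ≡ 1 (mod 4), so (25/1073) = +(1073/25).
Reduce top mod 25: now compute (23/25).
Reciprocity: 23 ≡ 3 and 25 ≡ 1 (mod 4), so (23/25) = +(25/23).
Reduce top mod 23: now compute (2/23).
Pull out 2: since 23 ≡ 7 (mod 8), (2/23) = +1.
Reached (1/23) = 1. Collecting the sign flips along the way, the symbol is +1.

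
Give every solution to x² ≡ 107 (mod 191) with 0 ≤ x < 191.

38, 153

Since 191 ≡ 3 (mod 4), a square root of 107 is 107^((191+1)/4) = 107^48 mod 191.
Repeated squaring: 107^2≡180, 107^4≡121, 107^8≡125, 107^16≡154, 107^32≡32 (mod 191).
107^48 = 107^(32+16) ≡ 153 (mod 191).
Check: 153² = 23409 ≡ 107 (mod 191). The two roots are 38 and 153.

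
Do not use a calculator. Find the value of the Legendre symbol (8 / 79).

1

Pull out 2^3: since 79 ≡ 7 (mod 8), (2/79) = +1, so (2/79)^3 = +1.
Reached (1/79) = 1. Collecting the sign flips along the way, the symbol is +1.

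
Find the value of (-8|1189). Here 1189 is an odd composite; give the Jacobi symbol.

-1

First reduce: -8 ≡ 1181 (mod 1189).
Reciprocity: 1181 ≡ 1 and 1189 ≡ 1 (mod 4), so (1181/1189) = +(1189/1181).
Reduce top mod 1181: now compute (8/1181).
Pull out 2^3: since 1181 ≡ 5 (mod 8), (2/1181) = -1, so (2/1181)^3 = -1.
Reached (1/1181) = 1. Collecting the sign flips along the way, the symbol is -1.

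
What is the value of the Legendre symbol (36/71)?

1

Pull out 2^2: since 71 ≡ 7 (mod 8), (2/71) = +1, so (2/71)^2 = +1.
Reciprocity: 9 ≡ 1 and 71 ≡ 3 (mod 4), so (9/71) = +(71/9).
Reduce top mod 9: now compute (8/9).
Pull out 2^3: since 9 ≡ 1 (mod 8), (2/9) = +1, so (2/9)^3 = +1.
Reached (1/9) = 1. Collecting the sign flips along the way, the symbol is +1.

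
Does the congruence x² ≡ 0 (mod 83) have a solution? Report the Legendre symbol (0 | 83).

0

Top reduces to 0: gcd > 1, so the symbol is 0.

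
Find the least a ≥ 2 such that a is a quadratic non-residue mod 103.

(2/103) = +1, so 2 is a residue.
(3/103) = −1, so 3 is the smallest positive non-residue mod 103.

3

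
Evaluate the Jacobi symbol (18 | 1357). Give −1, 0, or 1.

-1

Pull out 2: since 1357 ≡ 5 (mod 8), (2/1357) = -1.
Reciprocity: 9 ≡ 1 and 1357 ≡ 1 (mod 4), so (9/1357) = +(1357/9).
Reduce top mod 9: now compute (7/9).
Reciprocity: 7 ≡ 3 and 9 ≡ 1 (mod 4), so (7/9) = +(9/7).
Reduce top mod 7: now compute (2/7).
Pull out 2: since 7 ≡ 7 (mod 8), (2/7) = +1.
Reached (1/7) = 1. Collecting the sign flips along the way, the symbol is -1.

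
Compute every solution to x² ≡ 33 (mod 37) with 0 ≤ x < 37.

12, 25

37 ≡ 1 (mod 4), so we find a root by search.
Trying successive values, 12² = 144 ≡ 33 (mod 37). The other root is 37 − 12 = 25.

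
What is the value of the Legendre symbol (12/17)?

Euler's criterion: (12/17) ≡ 12^8 (mod 17).
12^2 ≡ 8 (mod 17)
12^4 ≡ 13 (mod 17)
12^8 ≡ 16 (mod 17)
12^8 = 12^(8) ≡ 16 (mod 17).
Result is 16 ≡ −1, so (12/17) = −1.

-1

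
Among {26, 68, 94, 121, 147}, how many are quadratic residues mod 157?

3

(26/157) = -1 → non-residue.
(68/157) = +1 → QR.
(94/157) = -1 → non-residue.
(121/157) = +1 → QR.
(147/157) = +1 → QR.
Total quadratic residues among the 5: 3.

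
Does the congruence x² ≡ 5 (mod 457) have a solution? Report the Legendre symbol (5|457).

-1

Reciprocity: 5 ≡ 1 and 457 ≡ 1 (mod 4), so (5/457) = +(457/5).
Reduce top mod 5: now compute (2/5).
Pull out 2: since 5 ≡ 5 (mod 8), (2/5) = -1.
Reached (1/5) = 1. Collecting the sign flips along the way, the symbol is -1.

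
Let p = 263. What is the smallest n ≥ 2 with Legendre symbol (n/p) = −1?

5

(2/263) = +1, so 2 is a residue.
(3/263) = +1, so 3 is a residue.
(4/263) = +1, so 4 is a residue.
(5/263) = −1, so 5 is the smallest positive non-residue mod 263.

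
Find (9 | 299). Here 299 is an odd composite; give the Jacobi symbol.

Reciprocity: 9 ≡ 1 and 299 ≡ 3 (mod 4), so (9/299) = +(299/9).
Reduce top mod 9: now compute (2/9).
Pull out 2: since 9 ≡ 1 (mod 8), (2/9) = +1.
Reached (1/9) = 1. Collecting the sign flips along the way, the symbol is +1.

1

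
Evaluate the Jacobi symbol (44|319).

Pull out 2^2: since 319 ≡ 7 (mod 8), (2/319) = +1, so (2/319)^2 = +1.
Reciprocity: 11 ≡ 3 and 319 ≡ 3 (mod 4), so (11/319) = −(319/11).
Reduce top mod 11: now compute (0/11).
Top reduces to 0: gcd > 1, so the symbol is 0.

0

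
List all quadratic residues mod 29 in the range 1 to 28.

Square k = 1,…,14 (k and 29−k give the same square):
1²=1, 2²=4, 3²=9, 4²=16, 5²=25, 6²≡7, 7²≡20, 8²≡6, 9²≡23, 10²≡13, 11²≡5, 12²≡28, 13²≡24, 14²≡22 (mod 29).
So the quadratic residues mod 29 are {1, 4, 5, 6, 7, 9, 13, 16, 20, 22, 23, 24, 25, 28}.

1, 4, 5, 6, 7, 9, 13, 16, 20, 22, 23, 24, 25, 28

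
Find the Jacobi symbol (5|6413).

Reciprocity: 5 ≡ 1 and 6413 ≡ 1 (mod 4), so (5/6413) = +(6413/5).
Reduce top mod 5: now compute (3/5).
Reciprocity: 3 ≡ 3 and 5 ≡ 1 (mod 4), so (3/5) = +(5/3).
Reduce top mod 3: now compute (2/3).
Pull out 2: since 3 ≡ 3 (mod 8), (2/3) = -1.
Reached (1/3) = 1. Collecting the sign flips along the way, the symbol is -1.

-1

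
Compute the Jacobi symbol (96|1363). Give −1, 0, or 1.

1

Pull out 2^5: since 1363 ≡ 3 (mod 8), (2/1363) = -1, so (2/1363)^5 = -1.
Reciprocity: 3 ≡ 3 and 1363 ≡ 3 (mod 4), so (3/1363) = −(1363/3).
Reduce top mod 3: now compute (1/3).
Reached (1/3) = 1. Collecting the sign flips along the way, the symbol is +1.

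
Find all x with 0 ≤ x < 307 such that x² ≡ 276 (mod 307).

Since 307 ≡ 3 (mod 4), a square root of 276 is 276^((307+1)/4) = 276^77 mod 307.
Repeated squaring: 276^2≡40, 276^4≡65, 276^8≡234, 276^16≡110, 276^32≡127, 276^64≡165 (mod 307).
276^77 = 276^(64+8+4+1) ≡ 176 (mod 307).
Check: 176² = 30976 ≡ 276 (mod 307). The two roots are 131 and 176.

131, 176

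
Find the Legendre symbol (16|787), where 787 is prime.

1

Pull out 2^4: since 787 ≡ 3 (mod 8), (2/787) = -1, so (2/787)^4 = +1.
Reached (1/787) = 1. Collecting the sign flips along the way, the symbol is +1.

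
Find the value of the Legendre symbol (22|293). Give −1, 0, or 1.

Euler's criterion: (22/293) ≡ 22^146 (mod 293).
22^2 ≡ 191 (mod 293)
22^4 ≡ 149 (mod 293)
22^8 ≡ 226 (mod 293)
22^16 ≡ 94 (mod 293)
22^32 ≡ 46 (mod 293)
22^64 ≡ 65 (mod 293)
22^128 ≡ 123 (mod 293)
22^146 = 22^(128+16+2) ≡ 1 (mod 293).
Result is 1, so (22/293) = 1.

1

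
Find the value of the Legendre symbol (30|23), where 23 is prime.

-1

First reduce: 30 ≡ 7 (mod 23).
Reciprocity: 7 ≡ 3 and 23 ≡ 3 (mod 4), so (7/23) = −(23/7).
Reduce top mod 7: now compute (2/7).
Pull out 2: since 7 ≡ 7 (mod 8), (2/7) = +1.
Reached (1/7) = 1. Collecting the sign flips along the way, the symbol is -1.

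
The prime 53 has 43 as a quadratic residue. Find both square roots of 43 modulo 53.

19, 34

53 ≡ 1 (mod 4), so we find a root by search.
Trying successive values, 19² = 361 ≡ 43 (mod 53). The other root is 53 − 19 = 34.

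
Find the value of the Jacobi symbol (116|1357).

1

Pull out 2^2: since 1357 ≡ 5 (mod 8), (2/1357) = -1, so (2/1357)^2 = +1.
Reciprocity: 29 ≡ 1 and 1357 ≡ 1 (mod 4), so (29/1357) = +(1357/29).
Reduce top mod 29: now compute (23/29).
Reciprocity: 23 ≡ 3 and 29 ≡ 1 (mod 4), so (23/29) = +(29/23).
Reduce top mod 23: now compute (6/23).
Pull out 2: since 23 ≡ 7 (mod 8), (2/23) = +1.
Reciprocity: 3 ≡ 3 and 23 ≡ 3 (mod 4), so (3/23) = −(23/3).
Reduce top mod 3: now compute (2/3).
Pull out 2: since 3 ≡ 3 (mod 8), (2/3) = -1.
Reached (1/3) = 1. Collecting the sign flips along the way, the symbol is +1.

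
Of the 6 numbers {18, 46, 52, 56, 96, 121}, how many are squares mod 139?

(18/139) = -1 → non-residue.
(46/139) = +1 → QR.
(52/139) = +1 → QR.
(56/139) = -1 → non-residue.
(96/139) = +1 → QR.
(121/139) = +1 → QR.
Total quadratic residues among the 6: 4.

4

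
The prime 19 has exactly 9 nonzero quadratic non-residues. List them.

Square k = 1,…,9 (k and 19−k give the same square):
1²=1, 2²=4, 3²=9, 4²=16, 5²≡6, 6²≡17, 7²≡11, 8²≡7, 9²≡5 (mod 19).
The residues are {1, 4, 5, 6, 7, 9, 11, 16, 17}; the non-residues are the remaining 9 nonzero classes.

2,3,8,10,12,13,14,15,18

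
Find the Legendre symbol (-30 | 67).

1

First reduce: -30 ≡ 37 (mod 67).
Reciprocity: 37 ≡ 1 and 67 ≡ 3 (mod 4), so (37/67) = +(67/37).
Reduce top mod 37: now compute (30/37).
Pull out 2: since 37 ≡ 5 (mod 8), (2/37) = -1.
Reciprocity: 15 ≡ 3 and 37 ≡ 1 (mod 4), so (15/37) = +(37/15).
Reduce top mod 15: now compute (7/15).
Reciprocity: 7 ≡ 3 and 15 ≡ 3 (mod 4), so (7/15) = −(15/7).
Reduce top mod 7: now compute (1/7).
Reached (1/7) = 1. Collecting the sign flips along the way, the symbol is +1.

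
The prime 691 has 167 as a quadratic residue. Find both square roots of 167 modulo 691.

Since 691 ≡ 3 (mod 4), a square root of 167 is 167^((691+1)/4) = 167^173 mod 691.
Repeated squaring: 167^2≡249, 167^4≡502, 167^8≡480, 167^16≡297, 167^32≡452, 167^64≡459, 167^128≡617 (mod 691).
167^173 = 167^(128+32+8+4+1) ≡ 234 (mod 691).
Check: 234² = 54756 ≡ 167 (mod 691). The two roots are 234 and 457.

234, 457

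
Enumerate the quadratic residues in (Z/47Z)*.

Square k = 1,…,23 (k and 47−k give the same square):
1²=1, 2²=4, 3²=9, 4²=16, 5²=25, 6²=36, 7²≡2, 8²≡17, 9²≡34, 10²≡6, 11²≡27, 12²≡3, 13²≡28, 14²≡8, 15²≡37, 16²≡21, 17²≡7, 18²≡42, 19²≡32, 20²≡24, 21²≡18, 22²≡14, 23²≡12 (mod 47).
So the quadratic residues mod 47 are {1, 2, 3, 4, 6, 7, 8, 9, 12, 14, 16, 17, 18, 21, 24, 25, 27, 28, 32, 34, 36, 37, 42}.

1 2 3 4 6 7 8 9 12 14 16 17 18 21 24 25 27 28 32 34 36 37 42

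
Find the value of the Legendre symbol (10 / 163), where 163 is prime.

1

Pull out 2: since 163 ≡ 3 (mod 8), (2/163) = -1.
Reciprocity: 5 ≡ 1 and 163 ≡ 3 (mod 4), so (5/163) = +(163/5).
Reduce top mod 5: now compute (3/5).
Reciprocity: 3 ≡ 3 and 5 ≡ 1 (mod 4), so (3/5) = +(5/3).
Reduce top mod 3: now compute (2/3).
Pull out 2: since 3 ≡ 3 (mod 8), (2/3) = -1.
Reached (1/3) = 1. Collecting the sign flips along the way, the symbol is +1.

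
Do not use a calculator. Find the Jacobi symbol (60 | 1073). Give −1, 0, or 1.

Pull out 2^2: since 1073 ≡ 1 (mod 8), (2/1073) = +1, so (2/1073)^2 = +1.
Reciprocity: 15 ≡ 3 and 1073 ≡ 1 (mod 4), so (15/1073) = +(1073/15).
Reduce top mod 15: now compute (8/15).
Pull out 2^3: since 15 ≡ 7 (mod 8), (2/15) = +1, so (2/15)^3 = +1.
Reached (1/15) = 1. Collecting the sign flips along the way, the symbol is +1.

1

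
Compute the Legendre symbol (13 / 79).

1

Reciprocity: 13 ≡ 1 and 79 ≡ 3 (mod 4), so (13/79) = +(79/13).
Reduce top mod 13: now compute (1/13).
Reached (1/13) = 1. Collecting the sign flips along the way, the symbol is +1.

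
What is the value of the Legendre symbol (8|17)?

1

Pull out 2^3: since 17 ≡ 1 (mod 8), (2/17) = +1, so (2/17)^3 = +1.
Reached (1/17) = 1. Collecting the sign flips along the way, the symbol is +1.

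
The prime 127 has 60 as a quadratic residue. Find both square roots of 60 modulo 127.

21, 106

Since 127 ≡ 3 (mod 4), a square root of 60 is 60^((127+1)/4) = 60^32 mod 127.
Repeated squaring: 60^2≡44, 60^4≡31, 60^8≡72, 60^16≡104, 60^32≡21 (mod 127).
60^32 = 60^(32) ≡ 21 (mod 127).
Check: 21² = 441 ≡ 60 (mod 127). The two roots are 21 and 106.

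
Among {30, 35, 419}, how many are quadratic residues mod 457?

(30/457) = -1 → non-residue.
(35/457) = -1 → non-residue.
(419/457) = +1 → QR.
Total quadratic residues among the 3: 1.

1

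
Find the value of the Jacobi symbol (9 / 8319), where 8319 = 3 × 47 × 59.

Reciprocity: 9 ≡ 1 and 8319 ≡ 3 (mod 4), so (9/8319) = +(8319/9).
Reduce top mod 9: now compute (3/9).
Reciprocity: 3 ≡ 3 and 9 ≡ 1 (mod 4), so (3/9) = +(9/3).
Reduce top mod 3: now compute (0/3).
Top reduces to 0: gcd > 1, so the symbol is 0.

0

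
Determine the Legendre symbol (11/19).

1

Reciprocity: 11 ≡ 3 and 19 ≡ 3 (mod 4), so (11/19) = −(19/11).
Reduce top mod 11: now compute (8/11).
Pull out 2^3: since 11 ≡ 3 (mod 8), (2/11) = -1, so (2/11)^3 = -1.
Reached (1/11) = 1. Collecting the sign flips along the way, the symbol is +1.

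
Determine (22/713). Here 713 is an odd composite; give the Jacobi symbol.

Pull out 2: since 713 ≡ 1 (mod 8), (2/713) = +1.
Reciprocity: 11 ≡ 3 and 713 ≡ 1 (mod 4), so (11/713) = +(713/11).
Reduce top mod 11: now compute (9/11).
Reciprocity: 9 ≡ 1 and 11 ≡ 3 (mod 4), so (9/11) = +(11/9).
Reduce top mod 9: now compute (2/9).
Pull out 2: since 9 ≡ 1 (mod 8), (2/9) = +1.
Reached (1/9) = 1. Collecting the sign flips along the way, the symbol is +1.

1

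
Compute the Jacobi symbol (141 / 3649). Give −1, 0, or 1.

-1

Reciprocity: 141 ≡ 1 and 3649 ≡ 1 (mod 4), so (141/3649) = +(3649/141).
Reduce top mod 141: now compute (124/141).
Pull out 2^2: since 141 ≡ 5 (mod 8), (2/141) = -1, so (2/141)^2 = +1.
Reciprocity: 31 ≡ 3 and 141 ≡ 1 (mod 4), so (31/141) = +(141/31).
Reduce top mod 31: now compute (17/31).
Reciprocity: 17 ≡ 1 and 31 ≡ 3 (mod 4), so (17/31) = +(31/17).
Reduce top mod 17: now compute (14/17).
Pull out 2: since 17 ≡ 1 (mod 8), (2/17) = +1.
Reciprocity: 7 ≡ 3 and 17 ≡ 1 (mod 4), so (7/17) = +(17/7).
Reduce top mod 7: now compute (3/7).
Reciprocity: 3 ≡ 3 and 7 ≡ 3 (mod 4), so (3/7) = −(7/3).
Reduce top mod 3: now compute (1/3).
Reached (1/3) = 1. Collecting the sign flips along the way, the symbol is -1.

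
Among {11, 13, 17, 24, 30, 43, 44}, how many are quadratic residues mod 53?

6

(11/53) = +1 → QR.
(13/53) = +1 → QR.
(17/53) = +1 → QR.
(24/53) = +1 → QR.
(30/53) = -1 → non-residue.
(43/53) = +1 → QR.
(44/53) = +1 → QR.
Total quadratic residues among the 7: 6.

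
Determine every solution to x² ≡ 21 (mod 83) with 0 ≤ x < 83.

41, 42

Since 83 ≡ 3 (mod 4), a square root of 21 is 21^((83+1)/4) = 21^21 mod 83.
Repeated squaring: 21^2≡26, 21^4≡12, 21^8≡61, 21^16≡69 (mod 83).
21^21 = 21^(16+4+1) ≡ 41 (mod 83).
Check: 41² = 1681 ≡ 21 (mod 83). The two roots are 41 and 42.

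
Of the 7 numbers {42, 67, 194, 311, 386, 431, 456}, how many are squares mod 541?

3

(42/541) = -1 → non-residue.
(67/541) = -1 → non-residue.
(194/541) = +1 → QR.
(311/541) = -1 → non-residue.
(386/541) = +1 → QR.
(431/541) = +1 → QR.
(456/541) = -1 → non-residue.
Total quadratic residues among the 7: 3.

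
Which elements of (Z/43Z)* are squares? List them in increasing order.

Square k = 1,…,21 (k and 43−k give the same square):
1²=1, 2²=4, 3²=9, 4²=16, 5²=25, 6²=36, 7²≡6, 8²≡21, 9²≡38, 10²≡14, 11²≡35, 12²≡15, 13²≡40, 14²≡24, 15²≡10, 16²≡41, 17²≡31, 18²≡23, 19²≡17, 20²≡13, 21²≡11 (mod 43).
So the quadratic residues mod 43 are {1, 4, 6, 9, 10, 11, 13, 14, 15, 16, 17, 21, 23, 24, 25, 31, 35, 36, 38, 40, 41}.

1,4,6,9,10,11,13,14,15,16,17,21,23,24,25,31,35,36,38,40,41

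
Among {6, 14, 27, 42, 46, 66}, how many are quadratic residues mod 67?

(6/67) = +1 → QR.
(14/67) = +1 → QR.
(27/67) = -1 → non-residue.
(42/67) = -1 → non-residue.
(46/67) = -1 → non-residue.
(66/67) = -1 → non-residue.
Total quadratic residues among the 6: 2.

2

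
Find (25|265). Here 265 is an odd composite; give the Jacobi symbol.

Reciprocity: 25 ≡ 1 and 265 ≡ 1 (mod 4), so (25/265) = +(265/25).
Reduce top mod 25: now compute (15/25).
Reciprocity: 15 ≡ 3 and 25 ≡ 1 (mod 4), so (15/25) = +(25/15).
Reduce top mod 15: now compute (10/15).
Pull out 2: since 15 ≡ 7 (mod 8), (2/15) = +1.
Reciprocity: 5 ≡ 1 and 15 ≡ 3 (mod 4), so (5/15) = +(15/5).
Reduce top mod 5: now compute (0/5).
Top reduces to 0: gcd > 1, so the symbol is 0.

0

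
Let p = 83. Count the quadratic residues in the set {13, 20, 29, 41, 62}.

(13/83) = -1 → non-residue.
(20/83) = -1 → non-residue.
(29/83) = +1 → QR.
(41/83) = +1 → QR.
(62/83) = -1 → non-residue.
Total quadratic residues among the 5: 2.

2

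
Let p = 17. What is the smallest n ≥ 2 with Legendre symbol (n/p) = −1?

3

(2/17) = +1, so 2 is a residue.
(3/17) = −1, so 3 is the smallest positive non-residue mod 17.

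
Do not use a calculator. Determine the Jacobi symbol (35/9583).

Reciprocity: 35 ≡ 3 and 9583 ≡ 3 (mod 4), so (35/9583) = −(9583/35).
Reduce top mod 35: now compute (28/35).
Pull out 2^2: since 35 ≡ 3 (mod 8), (2/35) = -1, so (2/35)^2 = +1.
Reciprocity: 7 ≡ 3 and 35 ≡ 3 (mod 4), so (7/35) = −(35/7).
Reduce top mod 7: now compute (0/7).
Top reduces to 0: gcd > 1, so the symbol is 0.

0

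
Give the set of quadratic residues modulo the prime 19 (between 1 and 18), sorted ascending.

Square k = 1,…,9 (k and 19−k give the same square):
1²=1, 2²=4, 3²=9, 4²=16, 5²≡6, 6²≡17, 7²≡11, 8²≡7, 9²≡5 (mod 19).
So the quadratic residues mod 19 are {1, 4, 5, 6, 7, 9, 11, 16, 17}.

1 4 5 6 7 9 11 16 17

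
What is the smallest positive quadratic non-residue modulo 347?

2

(2/347) = −1, so 2 is the smallest positive non-residue mod 347.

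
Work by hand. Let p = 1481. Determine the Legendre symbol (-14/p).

1

First reduce: -14 ≡ 1467 (mod 1481).
Reciprocity: 1467 ≡ 3 and 1481 ≡ 1 (mod 4), so (1467/1481) = +(1481/1467).
Reduce top mod 1467: now compute (14/1467).
Pull out 2: since 1467 ≡ 3 (mod 8), (2/1467) = -1.
Reciprocity: 7 ≡ 3 and 1467 ≡ 3 (mod 4), so (7/1467) = −(1467/7).
Reduce top mod 7: now compute (4/7).
Pull out 2^2: since 7 ≡ 7 (mod 8), (2/7) = +1, so (2/7)^2 = +1.
Reached (1/7) = 1. Collecting the sign flips along the way, the symbol is +1.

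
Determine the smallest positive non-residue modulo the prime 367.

3

(2/367) = +1, so 2 is a residue.
(3/367) = −1, so 3 is the smallest positive non-residue mod 367.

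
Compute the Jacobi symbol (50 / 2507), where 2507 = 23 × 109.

Pull out 2: since 2507 ≡ 3 (mod 8), (2/2507) = -1.
Reciprocity: 25 ≡ 1 and 2507 ≡ 3 (mod 4), so (25/2507) = +(2507/25).
Reduce top mod 25: now compute (7/25).
Reciprocity: 7 ≡ 3 and 25 ≡ 1 (mod 4), so (7/25) = +(25/7).
Reduce top mod 7: now compute (4/7).
Pull out 2^2: since 7 ≡ 7 (mod 8), (2/7) = +1, so (2/7)^2 = +1.
Reached (1/7) = 1. Collecting the sign flips along the way, the symbol is -1.

-1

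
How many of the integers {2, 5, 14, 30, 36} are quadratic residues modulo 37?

(2/37) = -1 → non-residue.
(5/37) = -1 → non-residue.
(14/37) = -1 → non-residue.
(30/37) = +1 → QR.
(36/37) = +1 → QR.
Total quadratic residues among the 5: 2.

2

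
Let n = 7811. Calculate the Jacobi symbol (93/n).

Reciprocity: 93 ≡ 1 and 7811 ≡ 3 (mod 4), so (93/7811) = +(7811/93).
Reduce top mod 93: now compute (92/93).
Pull out 2^2: since 93 ≡ 5 (mod 8), (2/93) = -1, so (2/93)^2 = +1.
Reciprocity: 23 ≡ 3 and 93 ≡ 1 (mod 4), so (23/93) = +(93/23).
Reduce top mod 23: now compute (1/23).
Reached (1/23) = 1. Collecting the sign flips along the way, the symbol is +1.

1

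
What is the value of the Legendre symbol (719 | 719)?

First reduce: 719 ≡ 0 (mod 719).
Top reduces to 0: gcd > 1, so the symbol is 0.

0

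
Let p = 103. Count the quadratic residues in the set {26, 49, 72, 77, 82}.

4

(26/103) = +1 → QR.
(49/103) = +1 → QR.
(72/103) = +1 → QR.
(77/103) = -1 → non-residue.
(82/103) = +1 → QR.
Total quadratic residues among the 5: 4.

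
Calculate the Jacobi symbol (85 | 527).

0

Reciprocity: 85 ≡ 1 and 527 ≡ 3 (mod 4), so (85/527) = +(527/85).
Reduce top mod 85: now compute (17/85).
Reciprocity: 17 ≡ 1 and 85 ≡ 1 (mod 4), so (17/85) = +(85/17).
Reduce top mod 17: now compute (0/17).
Top reduces to 0: gcd > 1, so the symbol is 0.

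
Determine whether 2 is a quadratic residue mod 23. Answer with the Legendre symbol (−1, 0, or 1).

1

Euler's criterion: (2/23) ≡ 2^11 (mod 23).
2^2 ≡ 4 (mod 23)
2^4 ≡ 16 (mod 23)
2^8 ≡ 3 (mod 23)
2^11 = 2^(8+2+1) ≡ 1 (mod 23).
Result is 1, so (2/23) = 1.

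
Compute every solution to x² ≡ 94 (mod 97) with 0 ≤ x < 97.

97 ≡ 1 (mod 4), so we find a root by search.
Trying successive values, 26² = 676 ≡ 94 (mod 97). The other root is 97 − 26 = 71.

26, 71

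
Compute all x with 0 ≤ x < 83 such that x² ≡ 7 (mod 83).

16, 67

Since 83 ≡ 3 (mod 4), a square root of 7 is 7^((83+1)/4) = 7^21 mod 83.
Repeated squaring: 7^2≡49, 7^4≡77, 7^8≡36, 7^16≡51 (mod 83).
7^21 = 7^(16+4+1) ≡ 16 (mod 83).
Check: 16² = 256 ≡ 7 (mod 83). The two roots are 16 and 67.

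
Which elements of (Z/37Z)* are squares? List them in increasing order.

Square k = 1,…,18 (k and 37−k give the same square):
1²=1, 2²=4, 3²=9, 4²=16, 5²=25, 6²=36, 7²≡12, 8²≡27, 9²≡7, 10²≡26, 11²≡10, 12²≡33, 13²≡21, 14²≡11, 15²≡3, 16²≡34, 17²≡30, 18²≡28 (mod 37).
So the quadratic residues mod 37 are {1, 3, 4, 7, 9, 10, 11, 12, 16, 21, 25, 26, 27, 28, 30, 33, 34, 36}.

1 3 4 7 9 10 11 12 16 21 25 26 27 28 30 33 34 36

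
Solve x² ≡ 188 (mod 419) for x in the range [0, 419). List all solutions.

141, 278

Since 419 ≡ 3 (mod 4), a square root of 188 is 188^((419+1)/4) = 188^105 mod 419.
Repeated squaring: 188^2≡148, 188^4≡116, 188^8≡48, 188^16≡209, 188^32≡105, 188^64≡131 (mod 419).
188^105 = 188^(64+32+8+1) ≡ 141 (mod 419).
Check: 141² = 19881 ≡ 188 (mod 419). The two roots are 141 and 278.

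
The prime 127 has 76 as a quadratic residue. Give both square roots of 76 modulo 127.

Since 127 ≡ 3 (mod 4), a square root of 76 is 76^((127+1)/4) = 76^32 mod 127.
Repeated squaring: 76^2≡61, 76^4≡38, 76^8≡47, 76^16≡50, 76^32≡87 (mod 127).
76^32 = 76^(32) ≡ 87 (mod 127).
Check: 87² = 7569 ≡ 76 (mod 127). The two roots are 40 and 87.

40, 87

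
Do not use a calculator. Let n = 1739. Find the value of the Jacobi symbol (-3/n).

-1

First reduce: -3 ≡ 1736 (mod 1739).
Pull out 2^3: since 1739 ≡ 3 (mod 8), (2/1739) = -1, so (2/1739)^3 = -1.
Reciprocity: 217 ≡ 1 and 1739 ≡ 3 (mod 4), so (217/1739) = +(1739/217).
Reduce top mod 217: now compute (3/217).
Reciprocity: 3 ≡ 3 and 217 ≡ 1 (mod 4), so (3/217) = +(217/3).
Reduce top mod 3: now compute (1/3).
Reached (1/3) = 1. Collecting the sign flips along the way, the symbol is -1.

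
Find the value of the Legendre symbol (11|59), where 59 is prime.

Reciprocity: 11 ≡ 3 and 59 ≡ 3 (mod 4), so (11/59) = −(59/11).
Reduce top mod 11: now compute (4/11).
Pull out 2^2: since 11 ≡ 3 (mod 8), (2/11) = -1, so (2/11)^2 = +1.
Reached (1/11) = 1. Collecting the sign flips along the way, the symbol is -1.

-1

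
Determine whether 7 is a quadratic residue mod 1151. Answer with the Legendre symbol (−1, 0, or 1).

1

Euler's criterion: (7/1151) ≡ 7^575 (mod 1151).
7^2 ≡ 49 (mod 1151)
7^4 ≡ 99 (mod 1151)
7^8 ≡ 593 (mod 1151)
7^16 ≡ 594 (mod 1151)
7^32 ≡ 630 (mod 1151)
7^64 ≡ 956 (mod 1151)
7^128 ≡ 42 (mod 1151)
7^256 ≡ 613 (mod 1151)
7^512 ≡ 543 (mod 1151)
7^575 = 7^(512+32+16+8+4+2+1) ≡ 1 (mod 1151).
Result is 1, so (7/1151) = 1.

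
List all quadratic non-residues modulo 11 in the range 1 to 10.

Square k = 1,…,5 (k and 11−k give the same square):
1²=1, 2²=4, 3²=9, 4²≡5, 5²≡3 (mod 11).
The residues are {1, 3, 4, 5, 9}; the non-residues are the remaining 5 nonzero classes.

2 6 7 8 10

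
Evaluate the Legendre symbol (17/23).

-1

Reciprocity: 17 ≡ 1 and 23 ≡ 3 (mod 4), so (17/23) = +(23/17).
Reduce top mod 17: now compute (6/17).
Pull out 2: since 17 ≡ 1 (mod 8), (2/17) = +1.
Reciprocity: 3 ≡ 3 and 17 ≡ 1 (mod 4), so (3/17) = +(17/3).
Reduce top mod 3: now compute (2/3).
Pull out 2: since 3 ≡ 3 (mod 8), (2/3) = -1.
Reached (1/3) = 1. Collecting the sign flips along the way, the symbol is -1.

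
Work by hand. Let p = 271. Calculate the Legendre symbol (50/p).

Euler's criterion: (50/271) ≡ 50^135 (mod 271).
50^2 ≡ 61 (mod 271)
50^4 ≡ 198 (mod 271)
50^8 ≡ 180 (mod 271)
50^16 ≡ 151 (mod 271)
50^32 ≡ 37 (mod 271)
50^64 ≡ 14 (mod 271)
50^128 ≡ 196 (mod 271)
50^135 = 50^(128+4+2+1) ≡ 1 (mod 271).
Result is 1, so (50/271) = 1.

1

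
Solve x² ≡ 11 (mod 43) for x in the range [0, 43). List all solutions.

Since 43 ≡ 3 (mod 4), a square root of 11 is 11^((43+1)/4) = 11^11 mod 43.
Repeated squaring: 11^2≡35, 11^4≡21, 11^8≡11 (mod 43).
11^11 = 11^(8+2+1) ≡ 21 (mod 43).
Check: 21² = 441 ≡ 11 (mod 43). The two roots are 21 and 22.

21, 22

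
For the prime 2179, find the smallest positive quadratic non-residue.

(2/2179) = −1, so 2 is the smallest positive non-residue mod 2179.

2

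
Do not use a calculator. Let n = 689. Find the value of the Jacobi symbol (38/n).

Pull out 2: since 689 ≡ 1 (mod 8), (2/689) = +1.
Reciprocity: 19 ≡ 3 and 689 ≡ 1 (mod 4), so (19/689) = +(689/19).
Reduce top mod 19: now compute (5/19).
Reciprocity: 5 ≡ 1 and 19 ≡ 3 (mod 4), so (5/19) = +(19/5).
Reduce top mod 5: now compute (4/5).
Pull out 2^2: since 5 ≡ 5 (mod 8), (2/5) = -1, so (2/5)^2 = +1.
Reached (1/5) = 1. Collecting the sign flips along the way, the symbol is +1.

1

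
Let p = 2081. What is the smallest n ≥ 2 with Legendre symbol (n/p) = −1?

(2/2081) = +1, so 2 is a residue.
(3/2081) = −1, so 3 is the smallest positive non-residue mod 2081.

3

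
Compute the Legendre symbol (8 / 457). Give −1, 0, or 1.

Pull out 2^3: since 457 ≡ 1 (mod 8), (2/457) = +1, so (2/457)^3 = +1.
Reached (1/457) = 1. Collecting the sign flips along the way, the symbol is +1.

1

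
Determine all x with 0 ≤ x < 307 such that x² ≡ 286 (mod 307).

Since 307 ≡ 3 (mod 4), a square root of 286 is 286^((307+1)/4) = 286^77 mod 307.
Repeated squaring: 286^2≡134, 286^4≡150, 286^8≡89, 286^16≡246, 286^32≡37, 286^64≡141 (mod 307).
286^77 = 286^(64+8+4+1) ≡ 277 (mod 307).
Check: 277² = 76729 ≡ 286 (mod 307). The two roots are 30 and 277.

30, 277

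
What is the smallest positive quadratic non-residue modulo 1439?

(2/1439) = +1, so 2 is a residue.
(3/1439) = +1, so 3 is a residue.
(4/1439) = +1, so 4 is a residue.
(5/1439) = +1, so 5 is a residue.
(6/1439) = +1, so 6 is a residue.
(7/1439) = −1, so 7 is the smallest positive non-residue mod 1439.

7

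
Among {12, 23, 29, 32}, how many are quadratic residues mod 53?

1

(12/53) = -1 → non-residue.
(23/53) = -1 → non-residue.
(29/53) = +1 → QR.
(32/53) = -1 → non-residue.
Total quadratic residues among the 4: 1.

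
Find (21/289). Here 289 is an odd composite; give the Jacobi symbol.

1

Reciprocity: 21 ≡ 1 and 289 ≡ 1 (mod 4), so (21/289) = +(289/21).
Reduce top mod 21: now compute (16/21).
Pull out 2^4: since 21 ≡ 5 (mod 8), (2/21) = -1, so (2/21)^4 = +1.
Reached (1/21) = 1. Collecting the sign flips along the way, the symbol is +1.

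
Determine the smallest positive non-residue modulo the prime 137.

3

(2/137) = +1, so 2 is a residue.
(3/137) = −1, so 3 is the smallest positive non-residue mod 137.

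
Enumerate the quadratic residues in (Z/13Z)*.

Square k = 1,…,6 (k and 13−k give the same square):
1²=1, 2²=4, 3²=9, 4²≡3, 5²≡12, 6²≡10 (mod 13).
So the quadratic residues mod 13 are {1, 3, 4, 9, 10, 12}.

1, 3, 4, 9, 10, 12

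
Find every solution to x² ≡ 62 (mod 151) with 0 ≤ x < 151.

45, 106

Since 151 ≡ 3 (mod 4), a square root of 62 is 62^((151+1)/4) = 62^38 mod 151.
Repeated squaring: 62^2≡69, 62^4≡80, 62^8≡58, 62^16≡42, 62^32≡103 (mod 151).
62^38 = 62^(32+4+2) ≡ 45 (mod 151).
Check: 45² = 2025 ≡ 62 (mod 151). The two roots are 45 and 106.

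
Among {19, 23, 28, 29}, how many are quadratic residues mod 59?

(19/59) = +1 → QR.
(23/59) = -1 → non-residue.
(28/59) = +1 → QR.
(29/59) = +1 → QR.
Total quadratic residues among the 4: 3.

3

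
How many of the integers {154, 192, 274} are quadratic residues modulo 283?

(154/283) = -1 → non-residue.
(192/283) = -1 → non-residue.
(274/283) = -1 → non-residue.
Total quadratic residues among the 3: 0.

0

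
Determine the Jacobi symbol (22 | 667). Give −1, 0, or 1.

Pull out 2: since 667 ≡ 3 (mod 8), (2/667) = -1.
Reciprocity: 11 ≡ 3 and 667 ≡ 3 (mod 4), so (11/667) = −(667/11).
Reduce top mod 11: now compute (7/11).
Reciprocity: 7 ≡ 3 and 11 ≡ 3 (mod 4), so (7/11) = −(11/7).
Reduce top mod 7: now compute (4/7).
Pull out 2^2: since 7 ≡ 7 (mod 8), (2/7) = +1, so (2/7)^2 = +1.
Reached (1/7) = 1. Collecting the sign flips along the way, the symbol is -1.

-1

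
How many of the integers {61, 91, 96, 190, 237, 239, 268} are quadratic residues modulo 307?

(61/307) = -1 → non-residue.
(91/307) = -1 → non-residue.
(96/307) = +1 → QR.
(190/307) = +1 → QR.
(237/307) = -1 → non-residue.
(239/307) = -1 → non-residue.
(268/307) = -1 → non-residue.
Total quadratic residues among the 7: 2.

2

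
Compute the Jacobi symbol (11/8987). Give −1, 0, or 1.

0

Reciprocity: 11 ≡ 3 and 8987 ≡ 3 (mod 4), so (11/8987) = −(8987/11).
Reduce top mod 11: now compute (0/11).
Top reduces to 0: gcd > 1, so the symbol is 0.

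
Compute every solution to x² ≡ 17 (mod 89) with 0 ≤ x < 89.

27, 62

89 ≡ 1 (mod 4), so we find a root by search.
Trying successive values, 27² = 729 ≡ 17 (mod 89). The other root is 89 − 27 = 62.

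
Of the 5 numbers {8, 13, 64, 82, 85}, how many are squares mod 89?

(8/89) = +1 → QR.
(13/89) = -1 → non-residue.
(64/89) = +1 → QR.
(82/89) = -1 → non-residue.
(85/89) = +1 → QR.
Total quadratic residues among the 5: 3.

3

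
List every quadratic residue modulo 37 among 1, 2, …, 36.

Square k = 1,…,18 (k and 37−k give the same square):
1²=1, 2²=4, 3²=9, 4²=16, 5²=25, 6²=36, 7²≡12, 8²≡27, 9²≡7, 10²≡26, 11²≡10, 12²≡33, 13²≡21, 14²≡11, 15²≡3, 16²≡34, 17²≡30, 18²≡28 (mod 37).
So the quadratic residues mod 37 are {1, 3, 4, 7, 9, 10, 11, 12, 16, 21, 25, 26, 27, 28, 30, 33, 34, 36}.

1 3 4 7 9 10 11 12 16 21 25 26 27 28 30 33 34 36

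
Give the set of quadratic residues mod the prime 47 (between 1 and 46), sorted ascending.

Square k = 1,…,23 (k and 47−k give the same square):
1²=1, 2²=4, 3²=9, 4²=16, 5²=25, 6²=36, 7²≡2, 8²≡17, 9²≡34, 10²≡6, 11²≡27, 12²≡3, 13²≡28, 14²≡8, 15²≡37, 16²≡21, 17²≡7, 18²≡42, 19²≡32, 20²≡24, 21²≡18, 22²≡14, 23²≡12 (mod 47).
So the quadratic residues mod 47 are {1, 2, 3, 4, 6, 7, 8, 9, 12, 14, 16, 17, 18, 21, 24, 25, 27, 28, 32, 34, 36, 37, 42}.

1,2,3,4,6,7,8,9,12,14,16,17,18,21,24,25,27,28,32,34,36,37,42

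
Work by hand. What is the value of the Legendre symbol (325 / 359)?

Euler's criterion: (325/359) ≡ 325^179 (mod 359).
325^2 ≡ 79 (mod 359)
325^4 ≡ 138 (mod 359)
325^8 ≡ 17 (mod 359)
325^16 ≡ 289 (mod 359)
325^32 ≡ 233 (mod 359)
325^64 ≡ 80 (mod 359)
325^128 ≡ 297 (mod 359)
325^179 = 325^(128+32+16+2+1) ≡ 358 (mod 359).
Result is 358 ≡ −1, so (325/359) = −1.

-1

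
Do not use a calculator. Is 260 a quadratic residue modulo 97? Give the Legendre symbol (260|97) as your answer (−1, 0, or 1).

First reduce: 260 ≡ 66 (mod 97).
Pull out 2: since 97 ≡ 1 (mod 8), (2/97) = +1.
Reciprocity: 33 ≡ 1 and 97 ≡ 1 (mod 4), so (33/97) = +(97/33).
Reduce top mod 33: now compute (31/33).
Reciprocity: 31 ≡ 3 and 33 ≡ 1 (mod 4), so (31/33) = +(33/31).
Reduce top mod 31: now compute (2/31).
Pull out 2: since 31 ≡ 7 (mod 8), (2/31) = +1.
Reached (1/31) = 1. Collecting the sign flips along the way, the symbol is +1.

1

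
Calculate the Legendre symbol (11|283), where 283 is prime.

1

Reciprocity: 11 ≡ 3 and 283 ≡ 3 (mod 4), so (11/283) = −(283/11).
Reduce top mod 11: now compute (8/11).
Pull out 2^3: since 11 ≡ 3 (mod 8), (2/11) = -1, so (2/11)^3 = -1.
Reached (1/11) = 1. Collecting the sign flips along the way, the symbol is +1.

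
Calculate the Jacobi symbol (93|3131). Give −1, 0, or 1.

0

Reciprocity: 93 ≡ 1 and 3131 ≡ 3 (mod 4), so (93/3131) = +(3131/93).
Reduce top mod 93: now compute (62/93).
Pull out 2: since 93 ≡ 5 (mod 8), (2/93) = -1.
Reciprocity: 31 ≡ 3 and 93 ≡ 1 (mod 4), so (31/93) = +(93/31).
Reduce top mod 31: now compute (0/31).
Top reduces to 0: gcd > 1, so the symbol is 0.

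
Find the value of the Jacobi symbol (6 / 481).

1

Pull out 2: since 481 ≡ 1 (mod 8), (2/481) = +1.
Reciprocity: 3 ≡ 3 and 481 ≡ 1 (mod 4), so (3/481) = +(481/3).
Reduce top mod 3: now compute (1/3).
Reached (1/3) = 1. Collecting the sign flips along the way, the symbol is +1.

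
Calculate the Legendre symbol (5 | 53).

Euler's criterion: (5/53) ≡ 5^26 (mod 53).
5^2 ≡ 25 (mod 53)
5^4 ≡ 42 (mod 53)
5^8 ≡ 15 (mod 53)
5^16 ≡ 13 (mod 53)
5^26 = 5^(16+8+2) ≡ 52 (mod 53).
Result is 52 ≡ −1, so (5/53) = −1.

-1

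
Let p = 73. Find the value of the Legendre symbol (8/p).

1

Pull out 2^3: since 73 ≡ 1 (mod 8), (2/73) = +1, so (2/73)^3 = +1.
Reached (1/73) = 1. Collecting the sign flips along the way, the symbol is +1.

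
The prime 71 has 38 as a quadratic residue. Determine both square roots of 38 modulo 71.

Since 71 ≡ 3 (mod 4), a square root of 38 is 38^((71+1)/4) = 38^18 mod 71.
Repeated squaring: 38^2≡24, 38^4≡8, 38^8≡64, 38^16≡49 (mod 71).
38^18 = 38^(16+2) ≡ 40 (mod 71).
Check: 40² = 1600 ≡ 38 (mod 71). The two roots are 31 and 40.

31, 40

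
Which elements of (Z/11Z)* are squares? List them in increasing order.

Square k = 1,…,5 (k and 11−k give the same square):
1²=1, 2²=4, 3²=9, 4²≡5, 5²≡3 (mod 11).
So the quadratic residues mod 11 are {1, 3, 4, 5, 9}.

1, 3, 4, 5, 9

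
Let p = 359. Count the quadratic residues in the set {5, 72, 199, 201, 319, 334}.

(5/359) = +1 → QR.
(72/359) = +1 → QR.
(199/359) = -1 → non-residue.
(201/359) = -1 → non-residue.
(319/359) = -1 → non-residue.
(334/359) = -1 → non-residue.
Total quadratic residues among the 6: 2.

2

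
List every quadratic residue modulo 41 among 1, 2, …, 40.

Square k = 1,…,20 (k and 41−k give the same square):
1²=1, 2²=4, 3²=9, 4²=16, 5²=25, 6²=36, 7²≡8, 8²≡23, 9²≡40, 10²≡18, 11²≡39, 12²≡21, 13²≡5, 14²≡32, 15²≡20, 16²≡10, 17²≡2, 18²≡37, 19²≡33, 20²≡31 (mod 41).
So the quadratic residues mod 41 are {1, 2, 4, 5, 8, 9, 10, 16, 18, 20, 21, 23, 25, 31, 32, 33, 36, 37, 39, 40}.

1,2,4,5,8,9,10,16,18,20,21,23,25,31,32,33,36,37,39,40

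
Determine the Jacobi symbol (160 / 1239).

1

Pull out 2^5: since 1239 ≡ 7 (mod 8), (2/1239) = +1, so (2/1239)^5 = +1.
Reciprocity: 5 ≡ 1 and 1239 ≡ 3 (mod 4), so (5/1239) = +(1239/5).
Reduce top mod 5: now compute (4/5).
Pull out 2^2: since 5 ≡ 5 (mod 8), (2/5) = -1, so (2/5)^2 = +1.
Reached (1/5) = 1. Collecting the sign flips along the way, the symbol is +1.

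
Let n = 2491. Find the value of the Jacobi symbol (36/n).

1

Pull out 2^2: since 2491 ≡ 3 (mod 8), (2/2491) = -1, so (2/2491)^2 = +1.
Reciprocity: 9 ≡ 1 and 2491 ≡ 3 (mod 4), so (9/2491) = +(2491/9).
Reduce top mod 9: now compute (7/9).
Reciprocity: 7 ≡ 3 and 9 ≡ 1 (mod 4), so (7/9) = +(9/7).
Reduce top mod 7: now compute (2/7).
Pull out 2: since 7 ≡ 7 (mod 8), (2/7) = +1.
Reached (1/7) = 1. Collecting the sign flips along the way, the symbol is +1.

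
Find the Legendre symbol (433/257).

Euler's criterion: (433/257) ≡ 176^128 (mod 257).
176^2 ≡ 136 (mod 257)
176^4 ≡ 249 (mod 257)
176^8 ≡ 64 (mod 257)
176^16 ≡ 241 (mod 257)
176^32 ≡ 256 (mod 257)
176^64 ≡ 1 (mod 257)
176^128 ≡ 1 (mod 257)
176^128 = 176^(128) ≡ 1 (mod 257).
Result is 1, so (433/257) = 1.

1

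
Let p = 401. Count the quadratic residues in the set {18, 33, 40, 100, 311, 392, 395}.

5

(18/401) = +1 → QR.
(33/401) = -1 → non-residue.
(40/401) = +1 → QR.
(100/401) = +1 → QR.
(311/401) = +1 → QR.
(392/401) = +1 → QR.
(395/401) = -1 → non-residue.
Total quadratic residues among the 7: 5.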